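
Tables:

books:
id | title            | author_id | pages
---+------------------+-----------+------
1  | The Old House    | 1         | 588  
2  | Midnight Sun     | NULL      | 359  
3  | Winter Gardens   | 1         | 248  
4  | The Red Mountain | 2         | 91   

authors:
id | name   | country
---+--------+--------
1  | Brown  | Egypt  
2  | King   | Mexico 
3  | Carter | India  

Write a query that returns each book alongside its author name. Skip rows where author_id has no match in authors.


INNER JOIN keeps only books rows whose author_id matches an id in authors. Walk through each book:
  - book 1 (The Old House): author_id=1 -> matches Brown
  - book 2 (Midnight Sun): author_id=NULL, no match -> dropped
  - book 3 (Winter Gardens): author_id=1 -> matches Brown
  - book 4 (The Red Mountain): author_id=2 -> matches King
So 1 of 4 rows is dropped.

SQL:
SELECT a.title, b.name AS author
FROM books a
INNER JOIN authors b ON a.author_id = b.id

Result:
title            | author
-----------------+-------
The Old House    | Brown 
Winter Gardens   | Brown 
The Red Mountain | King  


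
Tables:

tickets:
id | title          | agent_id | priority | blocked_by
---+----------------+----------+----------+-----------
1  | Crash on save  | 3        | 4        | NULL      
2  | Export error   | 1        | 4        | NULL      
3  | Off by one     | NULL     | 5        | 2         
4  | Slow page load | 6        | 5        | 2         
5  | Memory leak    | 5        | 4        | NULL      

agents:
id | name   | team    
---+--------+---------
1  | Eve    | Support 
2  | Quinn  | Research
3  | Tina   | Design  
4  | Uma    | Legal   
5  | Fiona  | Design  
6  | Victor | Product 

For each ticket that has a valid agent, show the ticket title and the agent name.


INNER JOIN keeps only tickets rows whose agent_id matches an id in agents. Walk through each ticket:
  - ticket 1 (Crash on save): agent_id=3 -> matches Tina
  - ticket 2 (Export error): agent_id=1 -> matches Eve
  - ticket 3 (Off by one): agent_id=NULL, no match -> dropped
  - ticket 4 (Slow page load): agent_id=6 -> matches Victor
  - ticket 5 (Memory leak): agent_id=5 -> matches Fiona
So 1 of 5 rows is dropped.

SQL:
SELECT a.title, b.name AS agent
FROM tickets a
INNER JOIN agents b ON a.agent_id = b.id

Result:
title          | agent 
---------------+-------
Crash on save  | Tina  
Export error   | Eve   
Slow page load | Victor
Memory leak    | Fiona 


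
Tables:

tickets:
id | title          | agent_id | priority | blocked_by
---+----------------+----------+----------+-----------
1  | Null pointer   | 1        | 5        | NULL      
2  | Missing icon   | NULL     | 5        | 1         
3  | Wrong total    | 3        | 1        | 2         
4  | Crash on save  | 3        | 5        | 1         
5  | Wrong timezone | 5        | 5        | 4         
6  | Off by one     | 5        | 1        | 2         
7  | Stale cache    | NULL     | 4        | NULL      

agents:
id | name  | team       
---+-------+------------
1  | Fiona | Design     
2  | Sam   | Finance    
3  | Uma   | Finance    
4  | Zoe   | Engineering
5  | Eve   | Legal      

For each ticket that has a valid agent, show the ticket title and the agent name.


INNER JOIN keeps only tickets rows whose agent_id matches an id in agents. Walk through each ticket:
  - ticket 1 (Null pointer): agent_id=1 -> matches Fiona
  - ticket 2 (Missing icon): agent_id=NULL, no match -> dropped
  - ticket 3 (Wrong total): agent_id=3 -> matches Uma
  - ticket 4 (Crash on save): agent_id=3 -> matches Uma
  - ticket 5 (Wrong timezone): agent_id=5 -> matches Eve
  - ticket 6 (Off by one): agent_id=5 -> matches Eve
  - ticket 7 (Stale cache): agent_id=NULL, no match -> dropped
So 2 of 7 rows are dropped.

SQL:
SELECT a.title, b.name AS agent
FROM tickets a
INNER JOIN agents b ON a.agent_id = b.id

Result:
title          | agent
---------------+------
Null pointer   | Fiona
Wrong total    | Uma  
Crash on save  | Uma  
Wrong timezone | Eve  
Off by one     | Eve  


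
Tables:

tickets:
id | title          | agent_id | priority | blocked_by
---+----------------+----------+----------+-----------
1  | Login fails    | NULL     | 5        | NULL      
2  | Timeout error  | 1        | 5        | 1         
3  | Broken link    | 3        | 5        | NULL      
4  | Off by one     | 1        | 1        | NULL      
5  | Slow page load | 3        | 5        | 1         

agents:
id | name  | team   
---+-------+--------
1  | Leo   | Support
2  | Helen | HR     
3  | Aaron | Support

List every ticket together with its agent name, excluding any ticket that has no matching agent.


INNER JOIN keeps only tickets rows whose agent_id matches an id in agents. Walk through each ticket:
  - ticket 1 (Login fails): agent_id=NULL, no match -> dropped
  - ticket 2 (Timeout error): agent_id=1 -> matches Leo
  - ticket 3 (Broken link): agent_id=3 -> matches Aaron
  - ticket 4 (Off by one): agent_id=1 -> matches Leo
  - ticket 5 (Slow page load): agent_id=3 -> matches Aaron
So 1 of 5 rows is dropped.

SQL:
SELECT a.title, b.name AS agent
FROM tickets a
INNER JOIN agents b ON a.agent_id = b.id

Result:
title          | agent
---------------+------
Timeout error  | Leo  
Broken link    | Aaron
Off by one     | Leo  
Slow page load | Aaron


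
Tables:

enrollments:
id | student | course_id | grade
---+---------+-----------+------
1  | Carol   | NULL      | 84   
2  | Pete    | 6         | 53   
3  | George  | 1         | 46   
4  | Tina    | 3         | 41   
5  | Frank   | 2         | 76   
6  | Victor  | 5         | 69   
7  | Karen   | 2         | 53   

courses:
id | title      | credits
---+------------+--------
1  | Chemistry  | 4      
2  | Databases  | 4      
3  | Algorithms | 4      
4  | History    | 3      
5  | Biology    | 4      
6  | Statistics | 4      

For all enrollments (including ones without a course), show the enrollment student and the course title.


LEFT JOIN keeps every row from enrollments (the left table); where course_id has no match in courses, the course columns become NULL. Walk through each enrollment:
  - enrollment 1 (Carol): course_id=NULL, no match -> kept with NULL
  - enrollment 2 (Pete): course_id=6 -> matches Statistics
  - enrollment 3 (George): course_id=1 -> matches Chemistry
  - enrollment 4 (Tina): course_id=3 -> matches Algorithms
  - enrollment 5 (Frank): course_id=2 -> matches Databases
  - enrollment 6 (Victor): course_id=5 -> matches Biology
  - enrollment 7 (Karen): course_id=2 -> matches Databases
All 7 rows appear; 1 has NULL course.

SQL:
SELECT a.student, b.title AS course
FROM enrollments a
LEFT JOIN courses b ON a.course_id = b.id

Result:
student | course    
--------+-----------
Carol   | NULL      
Pete    | Statistics
George  | Chemistry 
Tina    | Algorithms
Frank   | Databases 
Victor  | Biology   
Karen   | Databases 


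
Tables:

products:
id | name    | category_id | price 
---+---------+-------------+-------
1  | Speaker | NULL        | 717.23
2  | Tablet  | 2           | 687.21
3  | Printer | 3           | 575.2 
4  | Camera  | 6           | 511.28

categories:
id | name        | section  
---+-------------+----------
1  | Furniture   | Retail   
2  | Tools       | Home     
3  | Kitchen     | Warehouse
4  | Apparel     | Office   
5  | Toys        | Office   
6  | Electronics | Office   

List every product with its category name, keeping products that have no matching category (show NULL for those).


LEFT JOIN keeps every row from products (the left table); where category_id has no match in categories, the category columns become NULL. Walk through each product:
  - product 1 (Speaker): category_id=NULL, no match -> kept with NULL
  - product 2 (Tablet): category_id=2 -> matches Tools
  - product 3 (Printer): category_id=3 -> matches Kitchen
  - product 4 (Camera): category_id=6 -> matches Electronics
All 4 rows appear; 1 has NULL category.

SQL:
SELECT a.name, b.name AS category
FROM products a
LEFT JOIN categories b ON a.category_id = b.id

Result:
name    | category   
--------+------------
Speaker | NULL       
Tablet  | Tools      
Printer | Kitchen    
Camera  | Electronics


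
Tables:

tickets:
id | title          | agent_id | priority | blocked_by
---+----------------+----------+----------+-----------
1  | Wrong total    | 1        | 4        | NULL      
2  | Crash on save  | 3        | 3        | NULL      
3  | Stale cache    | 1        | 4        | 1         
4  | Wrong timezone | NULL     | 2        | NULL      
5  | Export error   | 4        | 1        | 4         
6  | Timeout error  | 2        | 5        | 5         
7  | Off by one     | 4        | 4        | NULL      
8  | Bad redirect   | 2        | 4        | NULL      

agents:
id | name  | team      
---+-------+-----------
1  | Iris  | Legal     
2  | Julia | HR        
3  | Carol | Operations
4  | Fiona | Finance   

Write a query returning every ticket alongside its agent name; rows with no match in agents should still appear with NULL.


LEFT JOIN keeps every row from tickets (the left table); where agent_id has no match in agents, the agent columns become NULL. Walk through each ticket:
  - ticket 1 (Wrong total): agent_id=1 -> matches Iris
  - ticket 2 (Crash on save): agent_id=3 -> matches Carol
  - ticket 3 (Stale cache): agent_id=1 -> matches Iris
  - ticket 4 (Wrong timezone): agent_id=NULL, no match -> kept with NULL
  - ticket 5 (Export error): agent_id=4 -> matches Fiona
  - ticket 6 (Timeout error): agent_id=2 -> matches Julia
  - ticket 7 (Off by one): agent_id=4 -> matches Fiona
  - ticket 8 (Bad redirect): agent_id=2 -> matches Julia
All 8 rows appear; 1 has NULL agent.

SQL:
SELECT a.title, b.name AS agent
FROM tickets a
LEFT JOIN agents b ON a.agent_id = b.id

Result:
title          | agent
---------------+------
Wrong total    | Iris 
Crash on save  | Carol
Stale cache    | Iris 
Wrong timezone | NULL 
Export error   | Fiona
Timeout error  | Julia
Off by one     | Fiona
Bad redirect   | Julia


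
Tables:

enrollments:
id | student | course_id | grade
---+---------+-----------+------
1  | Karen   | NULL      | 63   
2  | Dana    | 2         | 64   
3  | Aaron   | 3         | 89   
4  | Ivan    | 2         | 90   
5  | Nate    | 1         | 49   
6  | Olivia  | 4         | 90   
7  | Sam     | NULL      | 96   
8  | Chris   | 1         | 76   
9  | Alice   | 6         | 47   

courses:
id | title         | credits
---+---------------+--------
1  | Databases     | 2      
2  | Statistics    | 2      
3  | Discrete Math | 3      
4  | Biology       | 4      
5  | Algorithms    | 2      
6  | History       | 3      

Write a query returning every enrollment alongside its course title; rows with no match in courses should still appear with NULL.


LEFT JOIN keeps every row from enrollments (the left table); where course_id has no match in courses, the course columns become NULL. Walk through each enrollment:
  - enrollment 1 (Karen): course_id=NULL, no match -> kept with NULL
  - enrollment 2 (Dana): course_id=2 -> matches Statistics
  - enrollment 3 (Aaron): course_id=3 -> matches Discrete Math
  - enrollment 4 (Ivan): course_id=2 -> matches Statistics
  - enrollment 5 (Nate): course_id=1 -> matches Databases
  - enrollment 6 (Olivia): course_id=4 -> matches Biology
  - enrollment 7 (Sam): course_id=NULL, no match -> kept with NULL
  - enrollment 8 (Chris): course_id=1 -> matches Databases
  - enrollment 9 (Alice): course_id=6 -> matches History
All 9 rows appear; 2 have NULL course.

SQL:
SELECT a.student, b.title AS course
FROM enrollments a
LEFT JOIN courses b ON a.course_id = b.id

Result:
student | course       
--------+--------------
Karen   | NULL         
Dana    | Statistics   
Aaron   | Discrete Math
Ivan    | Statistics   
Nate    | Databases    
Olivia  | Biology      
Sam     | NULL         
Chris   | Databases    
Alice   | History      


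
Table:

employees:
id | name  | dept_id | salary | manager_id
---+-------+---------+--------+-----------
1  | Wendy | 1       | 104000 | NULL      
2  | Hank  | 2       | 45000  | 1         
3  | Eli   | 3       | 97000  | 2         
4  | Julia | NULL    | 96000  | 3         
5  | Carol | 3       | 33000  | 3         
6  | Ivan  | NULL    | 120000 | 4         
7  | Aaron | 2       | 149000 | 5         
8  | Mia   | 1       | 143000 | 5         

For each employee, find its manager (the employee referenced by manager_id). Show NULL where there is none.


This is a self-join: employees is joined to a second copy of itself, matching each row's manager_id to another row's id. Use LEFT JOIN so rows with manager_id=NULL are kept.
  - employee 1 (Wendy): manager_id=NULL -> NULL
  - employee 2 (Hank): manager_id=1 -> Wendy
  - employee 3 (Eli): manager_id=2 -> Hank
  - employee 4 (Julia): manager_id=3 -> Eli
  - employee 5 (Carol): manager_id=3 -> Eli
  - employee 6 (Ivan): manager_id=4 -> Julia
  - employee 7 (Aaron): manager_id=5 -> Carol
  - employee 8 (Mia): manager_id=5 -> Carol

SQL:
SELECT a.name AS item, b.name AS manager
FROM employees a
LEFT JOIN employees b ON a.manager_id = b.id

Result:
item  | manager
------+--------
Wendy | NULL   
Hank  | Wendy  
Eli   | Hank   
Julia | Eli    
Carol | Eli    
Ivan  | Julia  
Aaron | Carol  
Mia   | Carol  


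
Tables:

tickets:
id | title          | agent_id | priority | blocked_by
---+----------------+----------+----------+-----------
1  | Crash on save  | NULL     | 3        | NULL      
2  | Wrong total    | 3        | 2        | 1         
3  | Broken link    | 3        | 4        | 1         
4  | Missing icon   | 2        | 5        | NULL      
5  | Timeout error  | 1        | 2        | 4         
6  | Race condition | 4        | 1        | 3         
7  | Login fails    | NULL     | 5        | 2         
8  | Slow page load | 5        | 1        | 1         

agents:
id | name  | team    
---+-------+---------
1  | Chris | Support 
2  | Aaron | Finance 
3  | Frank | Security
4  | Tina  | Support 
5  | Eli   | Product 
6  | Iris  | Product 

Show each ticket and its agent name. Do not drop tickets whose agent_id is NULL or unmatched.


LEFT JOIN keeps every row from tickets (the left table); where agent_id has no match in agents, the agent columns become NULL. Walk through each ticket:
  - ticket 1 (Crash on save): agent_id=NULL, no match -> kept with NULL
  - ticket 2 (Wrong total): agent_id=3 -> matches Frank
  - ticket 3 (Broken link): agent_id=3 -> matches Frank
  - ticket 4 (Missing icon): agent_id=2 -> matches Aaron
  - ticket 5 (Timeout error): agent_id=1 -> matches Chris
  - ticket 6 (Race condition): agent_id=4 -> matches Tina
  - ticket 7 (Login fails): agent_id=NULL, no match -> kept with NULL
  - ticket 8 (Slow page load): agent_id=5 -> matches Eli
All 8 rows appear; 2 have NULL agent.

SQL:
SELECT a.title, b.name AS agent
FROM tickets a
LEFT JOIN agents b ON a.agent_id = b.id

Result:
title          | agent
---------------+------
Crash on save  | NULL 
Wrong total    | Frank
Broken link    | Frank
Missing icon   | Aaron
Timeout error  | Chris
Race condition | Tina 
Login fails    | NULL 
Slow page load | Eli  


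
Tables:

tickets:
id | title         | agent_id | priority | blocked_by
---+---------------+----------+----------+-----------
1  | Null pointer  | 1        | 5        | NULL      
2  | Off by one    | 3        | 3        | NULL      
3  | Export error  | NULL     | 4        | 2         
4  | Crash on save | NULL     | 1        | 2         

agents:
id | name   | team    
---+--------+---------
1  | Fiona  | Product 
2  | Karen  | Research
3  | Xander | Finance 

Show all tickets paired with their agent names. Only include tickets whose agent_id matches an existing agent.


INNER JOIN keeps only tickets rows whose agent_id matches an id in agents. Walk through each ticket:
  - ticket 1 (Null pointer): agent_id=1 -> matches Fiona
  - ticket 2 (Off by one): agent_id=3 -> matches Xander
  - ticket 3 (Export error): agent_id=NULL, no match -> dropped
  - ticket 4 (Crash on save): agent_id=NULL, no match -> dropped
So 2 of 4 rows are dropped.

SQL:
SELECT a.title, b.name AS agent
FROM tickets a
INNER JOIN agents b ON a.agent_id = b.id

Result:
title        | agent 
-------------+-------
Null pointer | Fiona 
Off by one   | Xander


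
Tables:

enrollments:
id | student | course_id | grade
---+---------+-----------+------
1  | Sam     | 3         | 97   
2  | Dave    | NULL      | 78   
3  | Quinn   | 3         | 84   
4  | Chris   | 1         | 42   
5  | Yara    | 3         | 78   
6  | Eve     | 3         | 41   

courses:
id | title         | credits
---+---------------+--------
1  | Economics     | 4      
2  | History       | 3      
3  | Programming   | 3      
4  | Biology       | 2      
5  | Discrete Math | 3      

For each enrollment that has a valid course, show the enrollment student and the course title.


INNER JOIN keeps only enrollments rows whose course_id matches an id in courses. Walk through each enrollment:
  - enrollment 1 (Sam): course_id=3 -> matches Programming
  - enrollment 2 (Dave): course_id=NULL, no match -> dropped
  - enrollment 3 (Quinn): course_id=3 -> matches Programming
  - enrollment 4 (Chris): course_id=1 -> matches Economics
  - enrollment 5 (Yara): course_id=3 -> matches Programming
  - enrollment 6 (Eve): course_id=3 -> matches Programming
So 1 of 6 rows is dropped.

SQL:
SELECT a.student, b.title AS course
FROM enrollments a
INNER JOIN courses b ON a.course_id = b.id

Result:
student | course     
--------+------------
Sam     | Programming
Quinn   | Programming
Chris   | Economics  
Yara    | Programming
Eve     | Programming


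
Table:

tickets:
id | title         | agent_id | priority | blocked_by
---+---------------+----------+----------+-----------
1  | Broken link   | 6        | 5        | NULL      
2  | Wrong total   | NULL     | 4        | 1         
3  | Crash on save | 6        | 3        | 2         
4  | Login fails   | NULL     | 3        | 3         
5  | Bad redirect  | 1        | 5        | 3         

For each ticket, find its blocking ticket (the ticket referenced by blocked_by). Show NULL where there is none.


This is a self-join: tickets is joined to a second copy of itself, matching each row's blocked_by to another row's id. Use LEFT JOIN so rows with blocked_by=NULL are kept.
  - ticket 1 (Broken link): blocked_by=NULL -> NULL
  - ticket 2 (Wrong total): blocked_by=1 -> Broken link
  - ticket 3 (Crash on save): blocked_by=2 -> Wrong total
  - ticket 4 (Login fails): blocked_by=3 -> Crash on save
  - ticket 5 (Bad redirect): blocked_by=3 -> Crash on save

SQL:
SELECT a.title AS item, b.title AS blocked_by
FROM tickets a
LEFT JOIN tickets b ON a.blocked_by = b.id

Result:
item          | blocked_by   
--------------+--------------
Broken link   | NULL         
Wrong total   | Broken link  
Crash on save | Wrong total  
Login fails   | Crash on save
Bad redirect  | Crash on save


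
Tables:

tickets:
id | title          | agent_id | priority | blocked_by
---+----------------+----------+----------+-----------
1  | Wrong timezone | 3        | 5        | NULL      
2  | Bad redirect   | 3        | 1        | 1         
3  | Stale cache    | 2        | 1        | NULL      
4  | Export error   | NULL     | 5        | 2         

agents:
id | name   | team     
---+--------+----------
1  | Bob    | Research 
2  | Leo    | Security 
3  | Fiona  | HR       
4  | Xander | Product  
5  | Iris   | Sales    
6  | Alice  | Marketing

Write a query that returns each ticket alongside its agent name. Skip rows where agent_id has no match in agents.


INNER JOIN keeps only tickets rows whose agent_id matches an id in agents. Walk through each ticket:
  - ticket 1 (Wrong timezone): agent_id=3 -> matches Fiona
  - ticket 2 (Bad redirect): agent_id=3 -> matches Fiona
  - ticket 3 (Stale cache): agent_id=2 -> matches Leo
  - ticket 4 (Export error): agent_id=NULL, no match -> dropped
So 1 of 4 rows is dropped.

SQL:
SELECT a.title, b.name AS agent
FROM tickets a
INNER JOIN agents b ON a.agent_id = b.id

Result:
title          | agent
---------------+------
Wrong timezone | Fiona
Bad redirect   | Fiona
Stale cache    | Leo  


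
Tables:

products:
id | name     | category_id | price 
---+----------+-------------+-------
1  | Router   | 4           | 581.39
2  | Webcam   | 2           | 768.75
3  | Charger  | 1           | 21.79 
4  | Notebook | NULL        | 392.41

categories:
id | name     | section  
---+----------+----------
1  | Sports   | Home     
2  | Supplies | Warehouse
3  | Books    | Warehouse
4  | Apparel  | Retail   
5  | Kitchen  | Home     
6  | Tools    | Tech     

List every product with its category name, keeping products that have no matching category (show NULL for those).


LEFT JOIN keeps every row from products (the left table); where category_id has no match in categories, the category columns become NULL. Walk through each product:
  - product 1 (Router): category_id=4 -> matches Apparel
  - product 2 (Webcam): category_id=2 -> matches Supplies
  - product 3 (Charger): category_id=1 -> matches Sports
  - product 4 (Notebook): category_id=NULL, no match -> kept with NULL
All 4 rows appear; 1 has NULL category.

SQL:
SELECT a.name, b.name AS category
FROM products a
LEFT JOIN categories b ON a.category_id = b.id

Result:
name     | category
---------+---------
Router   | Apparel 
Webcam   | Supplies
Charger  | Sports  
Notebook | NULL    


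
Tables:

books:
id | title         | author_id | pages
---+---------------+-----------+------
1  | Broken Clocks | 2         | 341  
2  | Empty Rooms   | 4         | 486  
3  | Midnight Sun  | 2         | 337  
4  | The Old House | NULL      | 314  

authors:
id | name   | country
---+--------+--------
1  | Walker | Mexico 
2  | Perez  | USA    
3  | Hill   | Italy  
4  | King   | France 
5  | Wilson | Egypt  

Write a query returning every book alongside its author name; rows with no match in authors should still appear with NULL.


LEFT JOIN keeps every row from books (the left table); where author_id has no match in authors, the author columns become NULL. Walk through each book:
  - book 1 (Broken Clocks): author_id=2 -> matches Perez
  - book 2 (Empty Rooms): author_id=4 -> matches King
  - book 3 (Midnight Sun): author_id=2 -> matches Perez
  - book 4 (The Old House): author_id=NULL, no match -> kept with NULL
All 4 rows appear; 1 has NULL author.

SQL:
SELECT a.title, b.name AS author
FROM books a
LEFT JOIN authors b ON a.author_id = b.id

Result:
title         | author
--------------+-------
Broken Clocks | Perez 
Empty Rooms   | King  
Midnight Sun  | Perez 
The Old House | NULL  


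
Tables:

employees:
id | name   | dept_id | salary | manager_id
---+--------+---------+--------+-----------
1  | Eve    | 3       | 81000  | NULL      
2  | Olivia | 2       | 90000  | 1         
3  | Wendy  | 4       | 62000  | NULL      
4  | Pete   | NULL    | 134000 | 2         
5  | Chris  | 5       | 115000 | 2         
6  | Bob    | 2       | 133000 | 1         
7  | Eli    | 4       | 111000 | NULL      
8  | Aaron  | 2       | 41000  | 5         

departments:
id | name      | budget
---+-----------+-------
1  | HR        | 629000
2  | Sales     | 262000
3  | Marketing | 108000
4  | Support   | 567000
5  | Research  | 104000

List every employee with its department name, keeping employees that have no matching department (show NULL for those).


LEFT JOIN keeps every row from employees (the left table); where dept_id has no match in departments, the department columns become NULL. Walk through each employee:
  - employee 1 (Eve): dept_id=3 -> matches Marketing
  - employee 2 (Olivia): dept_id=2 -> matches Sales
  - employee 3 (Wendy): dept_id=4 -> matches Support
  - employee 4 (Pete): dept_id=NULL, no match -> kept with NULL
  - employee 5 (Chris): dept_id=5 -> matches Research
  - employee 6 (Bob): dept_id=2 -> matches Sales
  - employee 7 (Eli): dept_id=4 -> matches Support
  - employee 8 (Aaron): dept_id=2 -> matches Sales
All 8 rows appear; 1 has NULL department.

SQL:
SELECT a.name, b.name AS department
FROM employees a
LEFT JOIN departments b ON a.dept_id = b.id

Result:
name   | department
-------+-----------
Eve    | Marketing 
Olivia | Sales     
Wendy  | Support   
Pete   | NULL      
Chris  | Research  
Bob    | Sales     
Eli    | Support   
Aaron  | Sales     


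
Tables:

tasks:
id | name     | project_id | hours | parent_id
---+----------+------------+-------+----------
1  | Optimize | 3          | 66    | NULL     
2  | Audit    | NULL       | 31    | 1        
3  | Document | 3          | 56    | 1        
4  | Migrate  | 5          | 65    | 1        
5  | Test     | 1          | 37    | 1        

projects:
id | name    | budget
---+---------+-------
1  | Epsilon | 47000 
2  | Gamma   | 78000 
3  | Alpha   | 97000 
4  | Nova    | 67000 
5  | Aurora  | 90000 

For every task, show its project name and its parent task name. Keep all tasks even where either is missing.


Two LEFT JOINs from the same base table tasks: one to projects via project_id, one to tasks itself via parent_id. Both are LEFT so every task is preserved.
Match against projects:
  - task 1 (Optimize): project_id=3 -> matches Alpha
  - task 2 (Audit): project_id=NULL, no match -> kept with NULL
  - task 3 (Document): project_id=3 -> matches Alpha
  - task 4 (Migrate): project_id=5 -> matches Aurora
  - task 5 (Test): project_id=1 -> matches Epsilon
Match against tasks (self):
  - task 1 (Optimize): parent_id=NULL -> NULL
  - task 2 (Audit): parent_id=1 -> Optimize
  - task 3 (Document): parent_id=1 -> Optimize
  - task 4 (Migrate): parent_id=1 -> Optimize
  - task 5 (Test): parent_id=1 -> Optimize

SQL:
SELECT a.name, b.name AS project, c.name AS parent
FROM tasks a
LEFT JOIN projects b ON a.project_id = b.id
LEFT JOIN tasks c ON a.parent_id = c.id

Result:
name     | project | parent  
---------+---------+---------
Optimize | Alpha   | NULL    
Audit    | NULL    | Optimize
Document | Alpha   | Optimize
Migrate  | Aurora  | Optimize
Test     | Epsilon | Optimize


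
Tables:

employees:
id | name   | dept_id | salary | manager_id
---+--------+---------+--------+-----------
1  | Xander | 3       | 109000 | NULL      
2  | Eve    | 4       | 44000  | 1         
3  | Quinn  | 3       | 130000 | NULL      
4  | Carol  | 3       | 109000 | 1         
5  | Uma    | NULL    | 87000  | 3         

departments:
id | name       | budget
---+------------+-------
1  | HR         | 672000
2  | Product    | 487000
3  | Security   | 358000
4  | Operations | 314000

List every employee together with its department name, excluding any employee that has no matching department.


INNER JOIN keeps only employees rows whose dept_id matches an id in departments. Walk through each employee:
  - employee 1 (Xander): dept_id=3 -> matches Security
  - employee 2 (Eve): dept_id=4 -> matches Operations
  - employee 3 (Quinn): dept_id=3 -> matches Security
  - employee 4 (Carol): dept_id=3 -> matches Security
  - employee 5 (Uma): dept_id=NULL, no match -> dropped
So 1 of 5 rows is dropped.

SQL:
SELECT a.name, b.name AS department
FROM employees a
INNER JOIN departments b ON a.dept_id = b.id

Result:
name   | department
-------+-----------
Xander | Security  
Eve    | Operations
Quinn  | Security  
Carol  | Security  


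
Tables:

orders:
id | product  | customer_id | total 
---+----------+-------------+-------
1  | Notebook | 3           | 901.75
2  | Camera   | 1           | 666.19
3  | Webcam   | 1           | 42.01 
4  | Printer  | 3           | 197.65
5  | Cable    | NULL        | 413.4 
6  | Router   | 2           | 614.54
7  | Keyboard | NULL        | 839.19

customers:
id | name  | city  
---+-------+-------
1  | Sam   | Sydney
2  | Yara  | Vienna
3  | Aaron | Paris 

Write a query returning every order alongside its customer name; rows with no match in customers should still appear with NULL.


LEFT JOIN keeps every row from orders (the left table); where customer_id has no match in customers, the customer columns become NULL. Walk through each order:
  - order 1 (Notebook): customer_id=3 -> matches Aaron
  - order 2 (Camera): customer_id=1 -> matches Sam
  - order 3 (Webcam): customer_id=1 -> matches Sam
  - order 4 (Printer): customer_id=3 -> matches Aaron
  - order 5 (Cable): customer_id=NULL, no match -> kept with NULL
  - order 6 (Router): customer_id=2 -> matches Yara
  - order 7 (Keyboard): customer_id=NULL, no match -> kept with NULL
All 7 rows appear; 2 have NULL customer.

SQL:
SELECT a.product, b.name AS customer
FROM orders a
LEFT JOIN customers b ON a.customer_id = b.id

Result:
product  | customer
---------+---------
Notebook | Aaron   
Camera   | Sam     
Webcam   | Sam     
Printer  | Aaron   
Cable    | NULL    
Router   | Yara    
Keyboard | NULL    


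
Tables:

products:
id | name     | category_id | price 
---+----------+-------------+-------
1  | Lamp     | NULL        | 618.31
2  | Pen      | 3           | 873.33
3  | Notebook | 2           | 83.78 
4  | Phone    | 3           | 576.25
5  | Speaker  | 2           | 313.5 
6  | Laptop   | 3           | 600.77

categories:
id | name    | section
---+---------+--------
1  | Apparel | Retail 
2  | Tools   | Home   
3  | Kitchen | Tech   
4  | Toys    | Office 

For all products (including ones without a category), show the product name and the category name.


LEFT JOIN keeps every row from products (the left table); where category_id has no match in categories, the category columns become NULL. Walk through each product:
  - product 1 (Lamp): category_id=NULL, no match -> kept with NULL
  - product 2 (Pen): category_id=3 -> matches Kitchen
  - product 3 (Notebook): category_id=2 -> matches Tools
  - product 4 (Phone): category_id=3 -> matches Kitchen
  - product 5 (Speaker): category_id=2 -> matches Tools
  - product 6 (Laptop): category_id=3 -> matches Kitchen
All 6 rows appear; 1 has NULL category.

SQL:
SELECT a.name, b.name AS category
FROM products a
LEFT JOIN categories b ON a.category_id = b.id

Result:
name     | category
---------+---------
Lamp     | NULL    
Pen      | Kitchen 
Notebook | Tools   
Phone    | Kitchen 
Speaker  | Tools   
Laptop   | Kitchen 


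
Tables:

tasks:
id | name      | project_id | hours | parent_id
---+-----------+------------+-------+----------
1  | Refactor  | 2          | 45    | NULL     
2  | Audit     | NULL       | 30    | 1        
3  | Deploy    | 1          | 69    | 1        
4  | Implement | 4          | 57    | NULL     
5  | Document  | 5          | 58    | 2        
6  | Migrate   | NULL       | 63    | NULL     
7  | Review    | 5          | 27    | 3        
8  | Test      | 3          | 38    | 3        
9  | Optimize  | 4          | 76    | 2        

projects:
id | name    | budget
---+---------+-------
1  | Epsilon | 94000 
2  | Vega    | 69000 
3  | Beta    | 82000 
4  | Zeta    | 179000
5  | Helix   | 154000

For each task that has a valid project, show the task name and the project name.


INNER JOIN keeps only tasks rows whose project_id matches an id in projects. Walk through each task:
  - task 1 (Refactor): project_id=2 -> matches Vega
  - task 2 (Audit): project_id=NULL, no match -> dropped
  - task 3 (Deploy): project_id=1 -> matches Epsilon
  - task 4 (Implement): project_id=4 -> matches Zeta
  - task 5 (Document): project_id=5 -> matches Helix
  - task 6 (Migrate): project_id=NULL, no match -> dropped
  - task 7 (Review): project_id=5 -> matches Helix
  - task 8 (Test): project_id=3 -> matches Beta
  - task 9 (Optimize): project_id=4 -> matches Zeta
So 2 of 9 rows are dropped.

SQL:
SELECT a.name, b.name AS project
FROM tasks a
INNER JOIN projects b ON a.project_id = b.id

Result:
name      | project
----------+--------
Refactor  | Vega   
Deploy    | Epsilon
Implement | Zeta   
Document  | Helix  
Review    | Helix  
Test      | Beta   
Optimize  | Zeta   


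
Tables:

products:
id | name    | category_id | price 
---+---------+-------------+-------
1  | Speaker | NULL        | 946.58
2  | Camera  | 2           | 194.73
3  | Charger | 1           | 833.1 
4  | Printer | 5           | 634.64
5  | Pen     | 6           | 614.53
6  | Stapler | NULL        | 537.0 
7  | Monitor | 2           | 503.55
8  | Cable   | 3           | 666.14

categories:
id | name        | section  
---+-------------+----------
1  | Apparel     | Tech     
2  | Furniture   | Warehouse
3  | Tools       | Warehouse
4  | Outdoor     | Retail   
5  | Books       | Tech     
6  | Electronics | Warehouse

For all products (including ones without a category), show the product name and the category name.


LEFT JOIN keeps every row from products (the left table); where category_id has no match in categories, the category columns become NULL. Walk through each product:
  - product 1 (Speaker): category_id=NULL, no match -> kept with NULL
  - product 2 (Camera): category_id=2 -> matches Furniture
  - product 3 (Charger): category_id=1 -> matches Apparel
  - product 4 (Printer): category_id=5 -> matches Books
  - product 5 (Pen): category_id=6 -> matches Electronics
  - product 6 (Stapler): category_id=NULL, no match -> kept with NULL
  - product 7 (Monitor): category_id=2 -> matches Furniture
  - product 8 (Cable): category_id=3 -> matches Tools
All 8 rows appear; 2 have NULL category.

SQL:
SELECT a.name, b.name AS category
FROM products a
LEFT JOIN categories b ON a.category_id = b.id

Result:
name    | category   
--------+------------
Speaker | NULL       
Camera  | Furniture  
Charger | Apparel    
Printer | Books      
Pen     | Electronics
Stapler | NULL       
Monitor | Furniture  
Cable   | Tools      


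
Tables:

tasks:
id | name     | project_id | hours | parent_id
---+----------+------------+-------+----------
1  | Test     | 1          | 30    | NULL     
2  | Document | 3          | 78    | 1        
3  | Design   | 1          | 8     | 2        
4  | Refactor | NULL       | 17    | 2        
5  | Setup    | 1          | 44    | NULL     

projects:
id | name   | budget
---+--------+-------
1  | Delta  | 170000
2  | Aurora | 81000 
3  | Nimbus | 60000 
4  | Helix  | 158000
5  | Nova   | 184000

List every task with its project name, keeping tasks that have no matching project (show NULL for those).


LEFT JOIN keeps every row from tasks (the left table); where project_id has no match in projects, the project columns become NULL. Walk through each task:
  - task 1 (Test): project_id=1 -> matches Delta
  - task 2 (Document): project_id=3 -> matches Nimbus
  - task 3 (Design): project_id=1 -> matches Delta
  - task 4 (Refactor): project_id=NULL, no match -> kept with NULL
  - task 5 (Setup): project_id=1 -> matches Delta
All 5 rows appear; 1 has NULL project.

SQL:
SELECT a.name, b.name AS project
FROM tasks a
LEFT JOIN projects b ON a.project_id = b.id

Result:
name     | project
---------+--------
Test     | Delta  
Document | Nimbus 
Design   | Delta  
Refactor | NULL   
Setup    | Delta  


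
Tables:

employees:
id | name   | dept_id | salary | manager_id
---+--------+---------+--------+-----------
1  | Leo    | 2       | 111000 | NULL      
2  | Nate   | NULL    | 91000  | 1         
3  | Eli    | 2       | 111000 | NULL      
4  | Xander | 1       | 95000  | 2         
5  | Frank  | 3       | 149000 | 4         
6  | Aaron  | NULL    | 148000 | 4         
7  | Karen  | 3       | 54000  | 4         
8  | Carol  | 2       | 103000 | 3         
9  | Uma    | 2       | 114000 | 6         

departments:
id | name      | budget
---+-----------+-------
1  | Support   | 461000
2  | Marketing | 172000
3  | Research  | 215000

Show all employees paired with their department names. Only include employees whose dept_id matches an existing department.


INNER JOIN keeps only employees rows whose dept_id matches an id in departments. Walk through each employee:
  - employee 1 (Leo): dept_id=2 -> matches Marketing
  - employee 2 (Nate): dept_id=NULL, no match -> dropped
  - employee 3 (Eli): dept_id=2 -> matches Marketing
  - employee 4 (Xander): dept_id=1 -> matches Support
  - employee 5 (Frank): dept_id=3 -> matches Research
  - employee 6 (Aaron): dept_id=NULL, no match -> dropped
  - employee 7 (Karen): dept_id=3 -> matches Research
  - employee 8 (Carol): dept_id=2 -> matches Marketing
  - employee 9 (Uma): dept_id=2 -> matches Marketing
So 2 of 9 rows are dropped.

SQL:
SELECT a.name, b.name AS department
FROM employees a
INNER JOIN departments b ON a.dept_id = b.id

Result:
name   | department
-------+-----------
Leo    | Marketing 
Eli    | Marketing 
Xander | Support   
Frank  | Research  
Karen  | Research  
Carol  | Marketing 
Uma    | Marketing 


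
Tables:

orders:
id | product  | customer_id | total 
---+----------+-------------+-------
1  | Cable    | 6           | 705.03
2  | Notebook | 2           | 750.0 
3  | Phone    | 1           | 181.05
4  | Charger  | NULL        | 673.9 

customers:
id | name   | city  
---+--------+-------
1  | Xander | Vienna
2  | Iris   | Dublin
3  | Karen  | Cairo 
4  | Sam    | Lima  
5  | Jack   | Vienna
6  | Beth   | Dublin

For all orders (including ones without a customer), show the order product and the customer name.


LEFT JOIN keeps every row from orders (the left table); where customer_id has no match in customers, the customer columns become NULL. Walk through each order:
  - order 1 (Cable): customer_id=6 -> matches Beth
  - order 2 (Notebook): customer_id=2 -> matches Iris
  - order 3 (Phone): customer_id=1 -> matches Xander
  - order 4 (Charger): customer_id=NULL, no match -> kept with NULL
All 4 rows appear; 1 has NULL customer.

SQL:
SELECT a.product, b.name AS customer
FROM orders a
LEFT JOIN customers b ON a.customer_id = b.id

Result:
product  | customer
---------+---------
Cable    | Beth    
Notebook | Iris    
Phone    | Xander  
Charger  | NULL    


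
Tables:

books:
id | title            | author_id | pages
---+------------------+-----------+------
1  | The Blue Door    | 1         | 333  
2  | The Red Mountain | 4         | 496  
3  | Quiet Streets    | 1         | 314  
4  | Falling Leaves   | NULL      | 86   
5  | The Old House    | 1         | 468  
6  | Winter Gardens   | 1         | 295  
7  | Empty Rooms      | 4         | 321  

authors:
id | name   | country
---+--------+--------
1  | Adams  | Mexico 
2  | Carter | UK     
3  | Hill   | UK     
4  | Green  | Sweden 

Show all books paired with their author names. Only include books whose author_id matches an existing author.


INNER JOIN keeps only books rows whose author_id matches an id in authors. Walk through each book:
  - book 1 (The Blue Door): author_id=1 -> matches Adams
  - book 2 (The Red Mountain): author_id=4 -> matches Green
  - book 3 (Quiet Streets): author_id=1 -> matches Adams
  - book 4 (Falling Leaves): author_id=NULL, no match -> dropped
  - book 5 (The Old House): author_id=1 -> matches Adams
  - book 6 (Winter Gardens): author_id=1 -> matches Adams
  - book 7 (Empty Rooms): author_id=4 -> matches Green
So 1 of 7 rows is dropped.

SQL:
SELECT a.title, b.name AS author
FROM books a
INNER JOIN authors b ON a.author_id = b.id

Result:
title            | author
-----------------+-------
The Blue Door    | Adams 
The Red Mountain | Green 
Quiet Streets    | Adams 
The Old House    | Adams 
Winter Gardens   | Adams 
Empty Rooms      | Green 


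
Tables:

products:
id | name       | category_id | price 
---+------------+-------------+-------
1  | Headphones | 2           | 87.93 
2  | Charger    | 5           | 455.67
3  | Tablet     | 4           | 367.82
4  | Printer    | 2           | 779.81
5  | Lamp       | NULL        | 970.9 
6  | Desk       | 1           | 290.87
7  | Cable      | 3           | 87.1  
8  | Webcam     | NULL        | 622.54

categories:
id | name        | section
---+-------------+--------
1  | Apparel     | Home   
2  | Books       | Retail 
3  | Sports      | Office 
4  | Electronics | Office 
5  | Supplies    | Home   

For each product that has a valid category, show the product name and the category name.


INNER JOIN keeps only products rows whose category_id matches an id in categories. Walk through each product:
  - product 1 (Headphones): category_id=2 -> matches Books
  - product 2 (Charger): category_id=5 -> matches Supplies
  - product 3 (Tablet): category_id=4 -> matches Electronics
  - product 4 (Printer): category_id=2 -> matches Books
  - product 5 (Lamp): category_id=NULL, no match -> dropped
  - product 6 (Desk): category_id=1 -> matches Apparel
  - product 7 (Cable): category_id=3 -> matches Sports
  - product 8 (Webcam): category_id=NULL, no match -> dropped
So 2 of 8 rows are dropped.

SQL:
SELECT a.name, b.name AS category
FROM products a
INNER JOIN categories b ON a.category_id = b.id

Result:
name       | category   
-----------+------------
Headphones | Books      
Charger    | Supplies   
Tablet     | Electronics
Printer    | Books      
Desk       | Apparel    
Cable      | Sports     
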